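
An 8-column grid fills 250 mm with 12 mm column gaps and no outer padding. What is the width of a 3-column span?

86.25 mm

8c + 7·12 = 250 → 8c = 166 → c = 20.75 mm.
3 columns plus 2 column gaps: 62.25 + 24 = 86.25 mm.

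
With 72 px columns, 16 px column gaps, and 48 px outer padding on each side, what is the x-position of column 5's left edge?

Each column+gutter stride is 88 px; 4 of them past the 48 px margin is 48 + 352 = 400 px.

400 px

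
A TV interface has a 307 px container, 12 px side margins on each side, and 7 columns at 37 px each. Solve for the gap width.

Inside the margins: 307 − 24 = 283 px.
Columns use 259 px, leaving 24 px across 6 gaps = 4 px each.

4 px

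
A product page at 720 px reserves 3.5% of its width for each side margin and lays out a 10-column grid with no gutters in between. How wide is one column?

Each margin = 3.5% of 720 = 25.2 px; content = 720 − 2·25.2 = 669.6 px.
669.6 / 10 = 66.96 px per column.

66.96 px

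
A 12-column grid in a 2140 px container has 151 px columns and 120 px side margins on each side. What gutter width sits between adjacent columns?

8 px

Subtract both margins: 2140 − 2·120 = 1900 px.
12 columns take 12·151 = 1812 px; remaining 88 splits into 11 gutters.
g = 88 / 11 = 8 px.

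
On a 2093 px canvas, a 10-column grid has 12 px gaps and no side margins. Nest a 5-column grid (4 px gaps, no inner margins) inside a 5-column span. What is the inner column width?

204.9 px

2093 − 9·12 = 1985; ÷10 gives c = 198.5 px.
5 columns plus 4 gaps: 992.5 + 48 = 1040.5 px.
Subtracting 4 gaps of 4 leaves 1024.5 for 5 columns, so d = 204.9 px.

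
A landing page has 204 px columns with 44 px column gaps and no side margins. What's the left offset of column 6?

1240 px

No margin, so column 6 starts at 5·(column + gutter) = 5·248 = 1240 px.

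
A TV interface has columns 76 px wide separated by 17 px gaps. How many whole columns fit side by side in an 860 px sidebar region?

Each extra column adds 76 + 17 = 93 px.
(860 + 17) / 93 = 9.43, so 9 columns fit.

9 columns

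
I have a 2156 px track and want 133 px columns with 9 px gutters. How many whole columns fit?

15 columns: 15·133 + 14·9 = 2121 px ≤ 2156.
16 columns: 2263 px > 2156. So 15.

15 columns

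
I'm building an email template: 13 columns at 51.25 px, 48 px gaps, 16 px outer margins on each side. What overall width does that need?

Artboard = 2·16 + 13·51.25 + 12·48 = 32 + 666.25 + 576 = 1274.25 px.

1274.25 px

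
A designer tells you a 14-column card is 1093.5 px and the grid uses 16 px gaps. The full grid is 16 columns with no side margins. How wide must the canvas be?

1093.5 − 13·16 = 885.5; ÷14 gives c = 63.25 px.
Total width: 16·63.25 + 15·16 = 1252 px.

1252 px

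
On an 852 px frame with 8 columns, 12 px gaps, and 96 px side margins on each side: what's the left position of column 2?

Take off 192 px of margins, leaving 660 px.
8c + 7·12 = 660 → 8c = 576 → c = 72 px.
Before column 2: the margin + 1 column + 1 gap.
Offset = 96 + 1·(72 + 12) = 96 + 84 = 180 px.

180 px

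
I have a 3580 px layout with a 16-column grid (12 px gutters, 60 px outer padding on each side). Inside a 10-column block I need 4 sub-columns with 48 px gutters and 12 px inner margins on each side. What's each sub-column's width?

497.5 px

Outer content = 3580 − 2·60 = 3460 px.
Subtracting 15 gutters of 12 leaves 3280 for 16 columns, so c = 205 px.
10 columns plus 9 gutters: 2050 + 108 = 2158 px.
Inner content = 2158 − 2·12 = 2134 px.
Subtracting 3 gutters of 48 leaves 1990 for 4 columns, so d = 497.5 px.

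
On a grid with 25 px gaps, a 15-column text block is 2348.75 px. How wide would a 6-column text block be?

15 columns + 14 gaps: 15c + 14·25 = 2348.75.
15c = 2348.75 − 350 = 1998.75, so c = 133.25 px.
6-column span = 6·133.25 + 5·25 = 924.5 px.

924.5 px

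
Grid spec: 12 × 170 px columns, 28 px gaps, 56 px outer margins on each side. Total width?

2460 px

Container = 2·56 + 12·170 + 11·28 = 112 + 2040 + 308 = 2460 px.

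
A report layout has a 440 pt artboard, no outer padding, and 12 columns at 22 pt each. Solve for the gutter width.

12 columns take 12·22 = 264 pt; remaining 176 splits into 11 gutters.
g = 176 / 11 = 16 pt.

16 pt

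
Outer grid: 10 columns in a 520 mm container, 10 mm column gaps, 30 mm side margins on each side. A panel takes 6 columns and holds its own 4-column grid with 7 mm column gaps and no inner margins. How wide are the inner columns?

62.75 mm

Inside the margins: 520 − 60 = 460 mm.
10 columns + 9 column gaps: 10c + 9·10 = 460.
10c = 460 − 90 = 370, so c = 37 mm.
6 columns plus 5 column gaps: 222 + 50 = 272 mm.
4d + 3·7 = 272 → 4d = 251 → d = 62.75 mm.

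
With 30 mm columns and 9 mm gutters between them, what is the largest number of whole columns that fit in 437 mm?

11 columns: 11·30 + 10·9 = 420 mm ≤ 437.
12 columns: 459 mm > 437. So 11.

11 columns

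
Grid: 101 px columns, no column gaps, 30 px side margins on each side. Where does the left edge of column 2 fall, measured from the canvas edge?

Before column 2: the margin + 1 column + 1 column gap.
Offset = 30 + 1·(101 + 0) = 30 + 101 = 131 px.

131 px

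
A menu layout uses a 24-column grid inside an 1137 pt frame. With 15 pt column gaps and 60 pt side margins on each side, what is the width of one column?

28 pt

Content width = 1137 − 2·60 = 1017 pt.
Subtracting 23 column gaps of 15 leaves 672 for 24 columns, so c = 28 pt.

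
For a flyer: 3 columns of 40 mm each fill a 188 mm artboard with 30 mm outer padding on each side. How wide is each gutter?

Content width = 188 − 2·30 = 128 mm.
3·40 + 2g = 128 → 2g = 8 → g = 4 mm.

4 mm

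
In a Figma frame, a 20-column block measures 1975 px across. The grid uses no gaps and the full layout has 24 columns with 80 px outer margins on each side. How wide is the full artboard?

20c = 1975 → c = 98.75 px.
Summing: 160 + 2370 = 2530 px.

2530 px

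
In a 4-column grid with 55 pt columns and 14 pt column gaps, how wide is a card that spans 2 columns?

124 pt

Span of 2: 2·55 + 1·14 = 110 + 14 = 124 pt.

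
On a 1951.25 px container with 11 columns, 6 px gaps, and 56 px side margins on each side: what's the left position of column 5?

Content = 1951.25 − 2·56 = 1839.25 px.
Subtracting 10 gaps of 6 leaves 1779.25 for 11 columns, so c = 161.75 px.
Each column+gutter stride is 167.75 px; 4 of them past the 56 px margin is 56 + 671 = 727 px.

727 px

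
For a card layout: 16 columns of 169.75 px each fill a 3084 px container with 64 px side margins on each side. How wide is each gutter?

Inside the margins: 3084 − 128 = 2956 px.
16 columns take 16·169.75 = 2716 px; remaining 240 splits into 15 gutters.
g = 240 / 15 = 16 px.

16 px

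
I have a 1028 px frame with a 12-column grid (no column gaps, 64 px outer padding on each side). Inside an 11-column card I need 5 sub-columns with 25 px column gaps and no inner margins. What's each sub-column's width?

145 px

Inside the margins: 1028 − 128 = 900 px.
900 / 12 = 75 px per column.
11-column span = 11·75 = 825 px.
825 − 4·25 = 725; ÷5 gives d = 145 px.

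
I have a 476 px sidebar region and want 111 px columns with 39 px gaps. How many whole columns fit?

3 columns

k columns need k·111 + (k−1)·39 = k·150 − 39.
k·150 − 39 ≤ 476 → k ≤ 515 / 150 ≈ 3.43, so k = 3.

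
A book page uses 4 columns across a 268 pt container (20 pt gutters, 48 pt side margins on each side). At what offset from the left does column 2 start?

Inside the margins: 268 − 96 = 172 pt.
Subtracting 3 gutters of 20 leaves 112 for 4 columns, so c = 28 pt.
Column 2 starts at margin + 1·(column + gutter) = 48 + 1·48 = 96 pt.

96 pt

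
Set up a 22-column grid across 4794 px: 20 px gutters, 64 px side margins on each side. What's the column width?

Subtract both margins: 4794 − 2·64 = 4666 px.
Subtracting 21 gutters of 20 leaves 4246 for 22 columns, so c = 193 px.

193 px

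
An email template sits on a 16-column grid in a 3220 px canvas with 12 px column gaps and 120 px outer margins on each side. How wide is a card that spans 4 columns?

Subtract both margins: 3220 − 2·120 = 2980 px.
16c + 15·12 = 2980 → 16c = 2800 → c = 175 px.
4-column span = 4·175 + 3·12 = 736 px.

736 px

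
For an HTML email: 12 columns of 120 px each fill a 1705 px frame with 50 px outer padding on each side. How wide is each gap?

Content width = 1705 − 2·50 = 1605 px.
12 columns take 12·120 = 1440 px; remaining 165 splits into 11 gaps.
g = 165 / 11 = 15 px.

15 px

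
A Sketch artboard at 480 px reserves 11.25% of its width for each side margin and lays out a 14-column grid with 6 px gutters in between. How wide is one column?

Margins: 11.25% × 480 = 54 px each, so content = 480 − 108 = 372 px.
372 − 13·6 = 294; ÷14 gives c = 21 px.

21 px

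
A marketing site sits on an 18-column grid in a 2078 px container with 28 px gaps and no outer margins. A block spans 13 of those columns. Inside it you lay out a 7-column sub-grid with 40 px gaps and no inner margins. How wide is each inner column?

179 px

Subtracting 17 gaps of 28 leaves 1602 for 18 columns, so c = 89 px.
13 columns plus 12 gaps: 1157 + 336 = 1493 px.
1493 − 6·40 = 1253; ÷7 gives d = 179 px.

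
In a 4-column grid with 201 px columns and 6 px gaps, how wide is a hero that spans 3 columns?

3 columns plus 2 gaps: 603 + 12 = 615 px.

615 px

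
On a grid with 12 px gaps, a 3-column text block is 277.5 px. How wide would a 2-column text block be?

181 px

3c + 2·12 = 277.5 → 3c = 253.5 → c = 84.5 px.
Span of 2: 2·84.5 + 1·12 = 169 + 12 = 181 px.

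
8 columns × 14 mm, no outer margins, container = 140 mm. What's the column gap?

4 mm

8 columns take 8·14 = 112 mm; remaining 28 splits into 7 column gaps.
g = 28 / 7 = 4 mm.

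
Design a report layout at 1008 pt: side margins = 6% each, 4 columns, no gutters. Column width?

221.76 pt

Margins: 6% × 1008 = 60.48 pt each, so content = 1008 − 120.96 = 887.04 pt.
887.04 / 4 = 221.76 pt per column.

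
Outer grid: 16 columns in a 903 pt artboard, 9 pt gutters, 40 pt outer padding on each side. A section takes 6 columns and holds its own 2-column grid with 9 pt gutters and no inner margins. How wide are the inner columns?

Take off 80 pt of margins, leaving 823 pt.
Subtracting 15 gutters of 9 leaves 688 for 16 columns, so c = 43 pt.
6 columns plus 5 gutters: 258 + 45 = 303 pt.
2d + 1·9 = 303 → 2d = 294 → d = 147 pt.

147 pt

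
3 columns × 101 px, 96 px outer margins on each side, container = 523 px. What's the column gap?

14 px

Take off 192 px of margins, leaving 331 px.
3 columns take 3·101 = 303 px; remaining 28 splits into 2 column gaps.
g = 28 / 2 = 14 px.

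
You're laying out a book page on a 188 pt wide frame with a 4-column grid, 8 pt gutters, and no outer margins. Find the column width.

41 pt

Subtracting 3 gutters of 8 leaves 164 for 4 columns, so c = 41 pt.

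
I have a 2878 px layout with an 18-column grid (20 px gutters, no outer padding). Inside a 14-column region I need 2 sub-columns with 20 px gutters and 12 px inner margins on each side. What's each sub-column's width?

1095 px

18c + 17·20 = 2878 → 18c = 2538 → c = 141 px.
14 columns plus 13 gutters: 1974 + 260 = 2234 px.
Inner content = 2234 − 2·12 = 2210 px.
2d + 1·20 = 2210 → 2d = 2190 → d = 1095 px.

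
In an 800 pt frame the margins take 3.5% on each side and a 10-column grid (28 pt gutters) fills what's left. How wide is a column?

Margins: 3.5% × 800 = 28 pt each, so content = 800 − 56 = 744 pt.
10c + 9·28 = 744 → 10c = 492 → c = 49.2 pt.

49.2 pt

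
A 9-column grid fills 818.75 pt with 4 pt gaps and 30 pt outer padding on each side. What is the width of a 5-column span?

419.75 pt

Content width = 818.75 − 2·30 = 758.75 pt.
9c + 8·4 = 758.75 → 9c = 726.75 → c = 80.75 pt.
5 columns plus 4 gaps: 403.75 + 16 = 419.75 pt.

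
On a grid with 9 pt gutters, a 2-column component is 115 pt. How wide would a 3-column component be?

177 pt

2c + 1·9 = 115 → 2c = 106 → c = 53 pt.
3 columns plus 2 gutters: 159 + 18 = 177 pt.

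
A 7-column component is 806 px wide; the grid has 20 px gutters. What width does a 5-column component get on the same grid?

7c + 6·20 = 806 → 7c = 686 → c = 98 px.
5-column span = 5·98 + 4·20 = 570 px.

570 px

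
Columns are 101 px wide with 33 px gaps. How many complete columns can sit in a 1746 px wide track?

13 columns: 13·101 + 12·33 = 1709 px ≤ 1746.
14 columns: 1843 px > 1746. So 13.

13 columns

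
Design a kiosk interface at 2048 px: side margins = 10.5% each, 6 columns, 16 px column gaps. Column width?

Margins: 10.5% × 2048 = 215.04 px each, so content = 2048 − 430.08 = 1617.92 px.
Subtracting 5 column gaps of 16 leaves 1537.92 for 6 columns, so c = 256.32 px.

256.32 px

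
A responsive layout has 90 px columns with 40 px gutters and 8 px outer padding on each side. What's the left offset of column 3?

Column 3 starts at margin + 2·(column + gutter) = 8 + 2·130 = 268 px.

268 px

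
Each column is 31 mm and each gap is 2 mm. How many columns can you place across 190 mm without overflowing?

5 columns

Each extra column adds 31 + 2 = 33 mm.
(190 + 2) / 33 = 5.82, so 5 columns fit.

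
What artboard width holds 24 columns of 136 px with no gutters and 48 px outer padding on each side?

3360 px

Artboard = 2·48 + 24·136 = 96 + 3264 = 3360 px.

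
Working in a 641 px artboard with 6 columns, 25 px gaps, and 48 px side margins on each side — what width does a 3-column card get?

Inside the margins: 641 − 96 = 545 px.
545 − 5·25 = 420; ÷6 gives c = 70 px.
Span of 3: 3·70 + 2·25 = 210 + 50 = 260 px.

260 px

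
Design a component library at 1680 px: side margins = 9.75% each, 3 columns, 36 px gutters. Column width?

426.8 px

Margins: 9.75% × 1680 = 163.8 px each, so content = 1680 − 327.6 = 1352.4 px.
3c + 2·36 = 1352.4 → 3c = 1280.4 → c = 426.8 px.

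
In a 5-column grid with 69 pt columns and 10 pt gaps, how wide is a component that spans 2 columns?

2-column span = 2·69 + 1·10 = 148 pt.

148 pt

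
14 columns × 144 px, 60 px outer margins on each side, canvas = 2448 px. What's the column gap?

24 px

Content width = 2448 − 2·60 = 2328 px.
14·144 + 13g = 2328 → 13g = 312 → g = 24 px.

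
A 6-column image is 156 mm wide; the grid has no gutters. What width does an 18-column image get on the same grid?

468 mm

With no gutters, each column is 156/6 = 26 mm.
18-column span = 18·26 = 468 mm.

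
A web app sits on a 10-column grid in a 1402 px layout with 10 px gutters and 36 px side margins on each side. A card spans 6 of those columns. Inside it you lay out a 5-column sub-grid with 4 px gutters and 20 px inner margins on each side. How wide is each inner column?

Subtract both margins: 1402 − 2·36 = 1330 px.
10 columns + 9 gutters: 10c + 9·10 = 1330.
10c = 1330 − 90 = 1240, so c = 124 px.
6 columns plus 5 gutters: 744 + 50 = 794 px.
Inner content = 794 − 2·20 = 754 px.
5d + 4·4 = 754 → 5d = 738 → d = 147.6 px.

147.6 px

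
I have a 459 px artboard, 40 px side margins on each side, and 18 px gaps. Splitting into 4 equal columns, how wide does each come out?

Take off 80 px of margins, leaving 379 px.
4 columns + 3 gaps: 4c + 3·18 = 379.
4c = 379 − 54 = 325, so c = 81.25 px.

81.25 px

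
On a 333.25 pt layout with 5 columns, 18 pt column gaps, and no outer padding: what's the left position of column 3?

5 columns + 4 column gaps: 5c + 4·18 = 333.25.
5c = 333.25 − 72 = 261.25, so c = 52.25 pt.
No margin, so column 3 starts at 2·(column + gutter) = 2·70.25 = 140.5 pt.

140.5 pt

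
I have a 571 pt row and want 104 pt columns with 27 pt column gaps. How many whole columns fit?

4 columns: 4·104 + 3·27 = 497 pt ≤ 571.
5 columns: 628 pt > 571. So 4.

4 columns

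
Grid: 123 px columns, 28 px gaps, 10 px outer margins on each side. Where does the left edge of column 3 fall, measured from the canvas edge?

312 px

Each column+gutter stride is 151 px; 2 of them past the 10 px margin is 10 + 302 = 312 px.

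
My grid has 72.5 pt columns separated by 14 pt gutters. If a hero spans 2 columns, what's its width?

2-column span = 2·72.5 + 1·14 = 159 pt.

159 pt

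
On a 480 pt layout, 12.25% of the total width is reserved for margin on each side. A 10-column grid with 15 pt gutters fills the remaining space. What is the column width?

22.74 pt

Margins: 12.25% × 480 = 58.8 pt each, so content = 480 − 117.6 = 362.4 pt.
Subtracting 9 gutters of 15 leaves 227.4 for 10 columns, so c = 22.74 pt.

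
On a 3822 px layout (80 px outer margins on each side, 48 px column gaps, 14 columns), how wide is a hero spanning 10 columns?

2602 px

Subtract both margins: 3822 − 2·80 = 3662 px.
3662 − 13·48 = 3038; ÷14 gives c = 217 px.
10-column span = 10·217 + 9·48 = 2602 px.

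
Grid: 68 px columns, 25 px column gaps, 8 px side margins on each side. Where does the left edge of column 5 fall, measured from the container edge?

Column 5 starts at margin + 4·(column + gutter) = 8 + 4·93 = 380 px.

380 px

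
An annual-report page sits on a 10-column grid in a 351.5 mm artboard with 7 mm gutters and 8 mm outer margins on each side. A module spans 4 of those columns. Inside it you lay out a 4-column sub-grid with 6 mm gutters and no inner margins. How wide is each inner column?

28 mm

Outer content = 351.5 − 2·8 = 335.5 mm.
Subtracting 9 gutters of 7 leaves 272.5 for 10 columns, so c = 27.25 mm.
Span of 4: 4·27.25 + 3·7 = 109 + 21 = 130 mm.
4d + 3·6 = 130 → 4d = 112 → d = 28 mm.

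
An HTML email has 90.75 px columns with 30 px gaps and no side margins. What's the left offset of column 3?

241.5 px

No margin, so column 3 starts at 2·(column + gutter) = 2·120.75 = 241.5 px.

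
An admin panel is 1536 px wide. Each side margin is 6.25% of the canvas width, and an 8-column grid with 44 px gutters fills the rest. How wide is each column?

Each margin = 6.25% of 1536 = 96 px; content = 1536 − 2·96 = 1344 px.
1344 − 7·44 = 1036; ÷8 gives c = 129.5 px.

129.5 px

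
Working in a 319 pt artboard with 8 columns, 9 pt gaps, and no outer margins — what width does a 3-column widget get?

8c + 7·9 = 319 → 8c = 256 → c = 32 pt.
3 columns plus 2 gaps: 96 + 18 = 114 pt.

114 pt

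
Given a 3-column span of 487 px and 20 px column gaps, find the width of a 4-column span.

3 columns + 2 column gaps: 3c + 2·20 = 487.
3c = 487 − 40 = 447, so c = 149 px.
4-column span = 4·149 + 3·20 = 656 px.

656 px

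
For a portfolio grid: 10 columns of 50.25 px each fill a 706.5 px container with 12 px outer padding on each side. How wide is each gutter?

Content width = 706.5 − 2·12 = 682.5 px.
Columns use 502.5 px, leaving 180 px across 9 gutters = 20 px each.

20 px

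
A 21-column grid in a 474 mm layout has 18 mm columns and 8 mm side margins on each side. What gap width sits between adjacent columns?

4 mm

Take off 16 mm of margins, leaving 458 mm.
21·18 + 20g = 458 → 20g = 80 → g = 4 mm.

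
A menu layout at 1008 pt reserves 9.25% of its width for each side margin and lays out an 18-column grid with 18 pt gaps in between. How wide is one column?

Margins: 9.25% × 1008 = 93.24 pt each, so content = 1008 − 186.48 = 821.52 pt.
18 columns + 17 gaps: 18c + 17·18 = 821.52.
18c = 821.52 − 306 = 515.52, so c = 28.64 pt.

28.64 pt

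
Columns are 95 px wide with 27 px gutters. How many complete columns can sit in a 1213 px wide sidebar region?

Each extra column adds 95 + 27 = 122 px.
(1213 + 27) / 122 = 10.16, so 10 columns fit.

10 columns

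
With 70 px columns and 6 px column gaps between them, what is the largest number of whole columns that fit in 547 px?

7 columns

k columns need k·70 + (k−1)·6 = k·76 − 6.
k·76 − 6 ≤ 547 → k ≤ 553 / 76 ≈ 7.28, so k = 7.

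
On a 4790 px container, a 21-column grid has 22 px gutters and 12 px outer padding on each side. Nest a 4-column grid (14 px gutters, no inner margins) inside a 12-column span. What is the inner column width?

Outer content = 4790 − 2·12 = 4766 px.
21 columns + 20 gutters: 21c + 20·22 = 4766.
21c = 4766 − 440 = 4326, so c = 206 px.
12 columns plus 11 gutters: 2472 + 242 = 2714 px.
4 columns + 3 gutters: 4d + 3·14 = 2714.
4d = 2714 − 42 = 2672, so d = 668 px.

668 px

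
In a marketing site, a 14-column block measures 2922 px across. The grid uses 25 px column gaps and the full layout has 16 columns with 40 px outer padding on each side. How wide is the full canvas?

3423 px

Subtracting 13 column gaps of 25 leaves 2597 for 14 columns, so c = 185.5 px.
Adding margins, columns and gutters: 80 + 2968 + 375 = 3423 px.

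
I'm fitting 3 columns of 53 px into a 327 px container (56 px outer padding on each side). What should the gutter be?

28 px

Subtract both margins: 327 − 2·56 = 215 px.
3·53 + 2g = 215 → 2g = 56 → g = 28 px.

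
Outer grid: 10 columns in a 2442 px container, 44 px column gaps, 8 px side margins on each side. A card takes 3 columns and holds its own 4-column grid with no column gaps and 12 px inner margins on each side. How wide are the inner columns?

Subtract both margins: 2442 − 2·8 = 2426 px.
10c + 9·44 = 2426 → 10c = 2030 → c = 203 px.
3 columns plus 2 column gaps: 609 + 88 = 697 px.
Inner content = 697 − 2·12 = 673 px.
4d = 673 → d = 168.25 px.

168.25 px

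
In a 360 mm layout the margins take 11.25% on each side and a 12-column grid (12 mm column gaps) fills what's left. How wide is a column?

12.25 mm

360 × (1 − 2·11.25%) = 360 × 77.5% = 279 mm for the columns.
12c + 11·12 = 279 → 12c = 147 → c = 12.25 mm.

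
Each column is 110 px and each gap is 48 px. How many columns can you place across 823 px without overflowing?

5 columns: 5·110 + 4·48 = 742 px ≤ 823.
6 columns: 900 px > 823. So 5.

5 columns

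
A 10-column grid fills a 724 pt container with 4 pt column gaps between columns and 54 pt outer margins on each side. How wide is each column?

58 pt

Subtract both margins: 724 − 2·54 = 616 pt.
10c + 9·4 = 616 → 10c = 580 → c = 58 pt.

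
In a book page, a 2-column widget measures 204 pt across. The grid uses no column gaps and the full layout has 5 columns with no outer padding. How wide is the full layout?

510 pt

2c = 204 → c = 102 pt.
Layout = 5·102 = 510 = 510 pt.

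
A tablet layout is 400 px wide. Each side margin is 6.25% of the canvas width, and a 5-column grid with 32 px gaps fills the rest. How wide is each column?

400 × (1 − 2·6.25%) = 400 × 87.5% = 350 px for the columns.
Subtracting 4 gaps of 32 leaves 222 for 5 columns, so c = 44.4 px.

44.4 px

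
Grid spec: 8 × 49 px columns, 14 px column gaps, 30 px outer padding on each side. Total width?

550 px

Adding margins, columns and gutters: 60 + 392 + 98 = 550 px.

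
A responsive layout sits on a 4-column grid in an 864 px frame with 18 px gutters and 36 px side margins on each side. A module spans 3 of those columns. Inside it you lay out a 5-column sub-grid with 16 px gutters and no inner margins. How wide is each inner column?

Outer content = 864 − 2·36 = 792 px.
Subtracting 3 gutters of 18 leaves 738 for 4 columns, so c = 184.5 px.
3-column span = 3·184.5 + 2·18 = 589.5 px.
5d + 4·16 = 589.5 → 5d = 525.5 → d = 105.1 px.

105.1 px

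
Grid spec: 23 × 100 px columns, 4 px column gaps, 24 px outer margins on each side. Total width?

Adding margins, columns and gutters: 48 + 2300 + 88 = 2436 px.

2436 px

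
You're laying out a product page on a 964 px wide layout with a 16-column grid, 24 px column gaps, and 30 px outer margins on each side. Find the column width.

Subtract both margins: 964 − 2·30 = 904 px.
Subtracting 15 column gaps of 24 leaves 544 for 16 columns, so c = 34 px.

34 px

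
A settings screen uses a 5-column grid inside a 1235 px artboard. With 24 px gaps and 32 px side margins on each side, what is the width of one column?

215 px

Inside the margins: 1235 − 64 = 1171 px.
Subtracting 4 gaps of 24 leaves 1075 for 5 columns, so c = 215 px.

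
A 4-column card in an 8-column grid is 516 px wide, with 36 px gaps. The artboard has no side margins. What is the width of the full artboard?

4c + 3·36 = 516 → 4c = 408 → c = 102 px.
Total width: 8·102 + 7·36 = 1068 px.

1068 px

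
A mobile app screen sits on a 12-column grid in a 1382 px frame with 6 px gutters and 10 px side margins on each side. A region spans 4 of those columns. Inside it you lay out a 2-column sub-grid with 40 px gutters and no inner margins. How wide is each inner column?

Inside the margins: 1382 − 20 = 1362 px.
Subtracting 11 gutters of 6 leaves 1296 for 12 columns, so c = 108 px.
4-column span = 4·108 + 3·6 = 450 px.
2d + 1·40 = 450 → 2d = 410 → d = 205 px.

205 px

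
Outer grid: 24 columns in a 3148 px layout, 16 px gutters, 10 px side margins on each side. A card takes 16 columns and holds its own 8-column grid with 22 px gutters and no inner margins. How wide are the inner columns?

Subtract both margins: 3148 − 2·10 = 3128 px.
24c + 23·16 = 3128 → 24c = 2760 → c = 115 px.
16-column span = 16·115 + 15·16 = 2080 px.
2080 − 7·22 = 1926; ÷8 gives d = 240.75 px.

240.75 px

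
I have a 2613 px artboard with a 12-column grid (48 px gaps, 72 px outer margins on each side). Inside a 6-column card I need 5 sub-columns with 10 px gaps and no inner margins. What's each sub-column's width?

Take off 144 px of margins, leaving 2469 px.
12c + 11·48 = 2469 → 12c = 1941 → c = 161.75 px.
6 columns plus 5 gaps: 970.5 + 240 = 1210.5 px.
5 columns + 4 gaps: 5d + 4·10 = 1210.5.
5d = 1210.5 − 40 = 1170.5, so d = 234.1 px.

234.1 px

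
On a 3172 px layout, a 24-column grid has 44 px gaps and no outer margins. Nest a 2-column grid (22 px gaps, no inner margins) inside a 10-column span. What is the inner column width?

3172 − 23·44 = 2160; ÷24 gives c = 90 px.
10 columns plus 9 gaps: 900 + 396 = 1296 px.
2 columns + 1 gap: 2d + 1·22 = 1296.
2d = 1296 − 22 = 1274, so d = 637 px.

637 px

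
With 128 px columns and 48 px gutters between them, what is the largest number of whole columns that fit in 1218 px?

7 columns

7 columns: 7·128 + 6·48 = 1184 px ≤ 1218.
8 columns: 1360 px > 1218. So 7.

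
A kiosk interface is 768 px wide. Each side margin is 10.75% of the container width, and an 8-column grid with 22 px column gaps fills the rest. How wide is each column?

56.11 px

Margins: 10.75% × 768 = 82.56 px each, so content = 768 − 165.12 = 602.88 px.
8c + 7·22 = 602.88 → 8c = 448.88 → c = 56.11 px.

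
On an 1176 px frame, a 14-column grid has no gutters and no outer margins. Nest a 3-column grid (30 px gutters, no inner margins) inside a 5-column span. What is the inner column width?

120 px

14c = 1176 → c = 84 px.
5-column span = 5·84 = 420 px.
Subtracting 2 gutters of 30 leaves 360 for 3 columns, so d = 120 px.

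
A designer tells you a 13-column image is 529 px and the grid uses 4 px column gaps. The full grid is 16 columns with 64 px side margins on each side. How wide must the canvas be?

780 px

13c + 12·4 = 529 → 13c = 481 → c = 37 px.
Adding margins, columns and gutters: 128 + 592 + 60 = 780 px.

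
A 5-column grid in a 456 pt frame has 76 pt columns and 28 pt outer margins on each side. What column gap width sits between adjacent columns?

Content width = 456 − 2·28 = 400 pt.
Columns use 380 pt, leaving 20 pt across 4 column gaps = 5 pt each.

5 pt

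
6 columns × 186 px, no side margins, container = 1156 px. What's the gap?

6·186 + 5g = 1156 → 5g = 40 → g = 8 px.

8 px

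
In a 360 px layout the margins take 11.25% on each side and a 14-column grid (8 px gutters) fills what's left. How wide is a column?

12.5 px

Margins: 11.25% × 360 = 40.5 px each, so content = 360 − 81 = 279 px.
Subtracting 13 gutters of 8 leaves 175 for 14 columns, so c = 12.5 px.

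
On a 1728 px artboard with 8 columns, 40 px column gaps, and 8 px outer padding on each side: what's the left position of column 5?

884 px

Inside the margins: 1728 − 16 = 1712 px.
Subtracting 7 column gaps of 40 leaves 1432 for 8 columns, so c = 179 px.
Each column+gutter stride is 219 px; 4 of them past the 8 px margin is 8 + 876 = 884 px.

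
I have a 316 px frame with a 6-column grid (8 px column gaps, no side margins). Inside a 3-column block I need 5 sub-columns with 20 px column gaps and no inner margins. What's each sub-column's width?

6 columns + 5 column gaps: 6c + 5·8 = 316.
6c = 316 − 40 = 276, so c = 46 px.
3 columns plus 2 column gaps: 138 + 16 = 154 px.
5 columns + 4 column gaps: 5d + 4·20 = 154.
5d = 154 − 80 = 74, so d = 14.8 px.

14.8 px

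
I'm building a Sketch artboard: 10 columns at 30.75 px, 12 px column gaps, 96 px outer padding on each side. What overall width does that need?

607.5 px

Total width: 2·96 + 10·30.75 + 9·12 = 607.5 px.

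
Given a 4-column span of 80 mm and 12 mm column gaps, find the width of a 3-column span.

80 − 3·12 = 44; ÷4 gives c = 11 mm.
Span of 3: 3·11 + 2·12 = 33 + 24 = 57 mm.

57 mm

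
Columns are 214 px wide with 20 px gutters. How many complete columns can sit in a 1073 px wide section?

k columns need k·214 + (k−1)·20 = k·234 − 20.
k·234 − 20 ≤ 1073 → k ≤ 1093 / 234 ≈ 4.67, so k = 4.

4 columns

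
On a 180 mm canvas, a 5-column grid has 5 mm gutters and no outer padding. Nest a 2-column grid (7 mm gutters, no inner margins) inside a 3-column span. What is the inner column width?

Subtracting 4 gutters of 5 leaves 160 for 5 columns, so c = 32 mm.
3-column span = 3·32 + 2·5 = 106 mm.
Subtracting 1 gutter of 7 leaves 99 for 2 columns, so d = 49.5 mm.

49.5 mm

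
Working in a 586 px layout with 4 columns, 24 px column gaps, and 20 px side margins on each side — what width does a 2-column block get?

261 px

Content width = 586 − 2·20 = 546 px.
546 − 3·24 = 474; ÷4 gives c = 118.5 px.
Span of 2: 2·118.5 + 1·24 = 237 + 24 = 261 px.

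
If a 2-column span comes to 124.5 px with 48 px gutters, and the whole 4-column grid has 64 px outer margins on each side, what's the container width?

2c + 1·48 = 124.5 → 2c = 76.5 → c = 38.25 px.
Container = 2·64 + 4·38.25 + 3·48 = 128 + 153 + 144 = 425 px.

425 px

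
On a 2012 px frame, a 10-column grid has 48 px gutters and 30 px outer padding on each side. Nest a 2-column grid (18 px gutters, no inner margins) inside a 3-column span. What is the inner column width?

267 px

Inside the margins: 2012 − 60 = 1952 px.
10c + 9·48 = 1952 → 10c = 1520 → c = 152 px.
Span of 3: 3·152 + 2·48 = 456 + 96 = 552 px.
Subtracting 1 gutter of 18 leaves 534 for 2 columns, so d = 267 px.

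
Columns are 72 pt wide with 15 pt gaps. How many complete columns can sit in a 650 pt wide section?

Each extra column adds 72 + 15 = 87 pt.
(650 + 15) / 87 = 7.64, so 7 columns fit.

7 columns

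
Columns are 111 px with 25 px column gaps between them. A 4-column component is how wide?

519 px

4-column span = 4·111 + 3·25 = 519 px.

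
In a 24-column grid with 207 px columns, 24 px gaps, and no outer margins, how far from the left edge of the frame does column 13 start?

2772 px

No margin, so column 13 starts at 12·(column + gutter) = 12·231 = 2772 px.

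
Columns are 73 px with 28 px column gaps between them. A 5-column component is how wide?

5-column span = 5·73 + 4·28 = 477 px.

477 px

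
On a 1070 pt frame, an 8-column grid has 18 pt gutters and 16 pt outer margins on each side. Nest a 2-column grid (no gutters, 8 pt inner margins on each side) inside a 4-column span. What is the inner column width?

Subtract both margins: 1070 − 2·16 = 1038 pt.
1038 − 7·18 = 912; ÷8 gives c = 114 pt.
4-column span = 4·114 + 3·18 = 510 pt.
Inner content = 510 − 2·8 = 494 pt.
2d = 494 → d = 247 pt.

247 pt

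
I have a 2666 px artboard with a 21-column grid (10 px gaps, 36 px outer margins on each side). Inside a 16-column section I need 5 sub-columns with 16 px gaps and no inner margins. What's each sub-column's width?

382 px

Subtract both margins: 2666 − 2·36 = 2594 px.
2594 − 20·10 = 2394; ÷21 gives c = 114 px.
Span of 16: 16·114 + 15·10 = 1824 + 150 = 1974 px.
5 columns + 4 gaps: 5d + 4·16 = 1974.
5d = 1974 − 64 = 1910, so d = 382 px.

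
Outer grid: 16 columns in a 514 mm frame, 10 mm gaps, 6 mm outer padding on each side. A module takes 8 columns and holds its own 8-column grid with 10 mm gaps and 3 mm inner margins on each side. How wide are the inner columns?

21.25 mm

Subtract both margins: 514 − 2·6 = 502 mm.
502 − 15·10 = 352; ÷16 gives c = 22 mm.
8-column span = 8·22 + 7·10 = 246 mm.
Inner content = 246 − 2·3 = 240 mm.
Subtracting 7 gaps of 10 leaves 170 for 8 columns, so d = 21.25 mm.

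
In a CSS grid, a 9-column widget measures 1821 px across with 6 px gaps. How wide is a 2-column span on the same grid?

9c + 8·6 = 1821 → 9c = 1773 → c = 197 px.
2-column span = 2·197 + 1·6 = 400 px.

400 px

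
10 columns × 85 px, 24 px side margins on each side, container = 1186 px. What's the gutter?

32 px

Subtract both margins: 1186 − 2·24 = 1138 px.
10·85 + 9g = 1138 → 9g = 288 → g = 32 px.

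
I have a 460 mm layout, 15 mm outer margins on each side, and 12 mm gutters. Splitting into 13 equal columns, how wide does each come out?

22 mm

Subtract both margins: 460 − 2·15 = 430 mm.
Subtracting 12 gutters of 12 leaves 286 for 13 columns, so c = 22 mm.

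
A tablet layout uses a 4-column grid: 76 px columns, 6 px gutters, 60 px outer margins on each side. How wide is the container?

442 px

Adding margins, columns and gutters: 120 + 304 + 18 = 442 px.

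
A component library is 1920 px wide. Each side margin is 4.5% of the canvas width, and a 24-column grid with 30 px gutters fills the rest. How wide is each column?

Each margin = 4.5% of 1920 = 86.4 px; content = 1920 − 2·86.4 = 1747.2 px.
Subtracting 23 gutters of 30 leaves 1057.2 for 24 columns, so c = 44.05 px.

44.05 px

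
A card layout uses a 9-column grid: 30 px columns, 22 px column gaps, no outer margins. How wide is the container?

Container = 9·30 + 8·22 = 270 + 176 = 446 px.

446 px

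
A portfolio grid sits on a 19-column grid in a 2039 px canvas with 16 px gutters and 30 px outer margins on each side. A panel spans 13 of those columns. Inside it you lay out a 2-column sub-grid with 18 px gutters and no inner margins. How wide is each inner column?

665.5 px

Outer content = 2039 − 2·30 = 1979 px.
19 columns + 18 gutters: 19c + 18·16 = 1979.
19c = 1979 − 288 = 1691, so c = 89 px.
13-column span = 13·89 + 12·16 = 1349 px.
1349 − 1·18 = 1331; ÷2 gives d = 665.5 px.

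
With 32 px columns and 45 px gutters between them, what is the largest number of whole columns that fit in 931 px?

12 columns

k columns need k·32 + (k−1)·45 = k·77 − 45.
k·77 − 45 ≤ 931 → k ≤ 976 / 77 ≈ 12.68, so k = 12.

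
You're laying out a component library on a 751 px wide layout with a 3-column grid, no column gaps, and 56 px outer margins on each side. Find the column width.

Inside the margins: 751 − 112 = 639 px.
639 / 3 = 213 px per column.

213 px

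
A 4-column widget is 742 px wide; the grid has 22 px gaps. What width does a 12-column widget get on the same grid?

742 − 3·22 = 676; ÷4 gives c = 169 px.
12 columns plus 11 gaps: 2028 + 242 = 2270 px.

2270 px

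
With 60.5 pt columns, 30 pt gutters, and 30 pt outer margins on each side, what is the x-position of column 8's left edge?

Column 8 starts at margin + 7·(column + gutter) = 30 + 7·90.5 = 663.5 pt.

663.5 pt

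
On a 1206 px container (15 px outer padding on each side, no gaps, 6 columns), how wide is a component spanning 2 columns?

392 px

Subtract both margins: 1206 − 2·15 = 1176 px.
With no gaps, each column is 1176/6 = 196 px.
2-column span = 2·196 = 392 px.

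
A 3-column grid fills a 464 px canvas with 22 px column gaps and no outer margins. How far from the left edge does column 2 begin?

162 px

Subtracting 2 column gaps of 22 leaves 420 for 3 columns, so c = 140 px.
Each column+gutter stride is 162 px; with no margin, 1 of them is 162 px.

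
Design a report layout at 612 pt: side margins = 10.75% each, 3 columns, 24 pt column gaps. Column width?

144.14 pt

612 × (1 − 2·10.75%) = 612 × 78.5% = 480.42 pt for the columns.
3c + 2·24 = 480.42 → 3c = 432.42 → c = 144.14 pt.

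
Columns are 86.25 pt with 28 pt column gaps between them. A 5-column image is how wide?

5-column span = 5·86.25 + 4·28 = 543.25 pt.

543.25 pt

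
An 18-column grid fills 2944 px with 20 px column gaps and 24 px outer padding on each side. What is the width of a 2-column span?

304 px

Inside the margins: 2944 − 48 = 2896 px.
18c + 17·20 = 2896 → 18c = 2556 → c = 142 px.
2-column span = 2·142 + 1·20 = 304 px.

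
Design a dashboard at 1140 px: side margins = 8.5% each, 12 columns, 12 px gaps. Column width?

67.85 px

1140 × (1 − 2·8.5%) = 1140 × 83% = 946.2 px for the columns.
946.2 − 11·12 = 814.2; ÷12 gives c = 67.85 px.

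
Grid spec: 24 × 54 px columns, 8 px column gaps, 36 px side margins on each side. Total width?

Total width: 2·36 + 24·54 + 23·8 = 1552 px.

1552 px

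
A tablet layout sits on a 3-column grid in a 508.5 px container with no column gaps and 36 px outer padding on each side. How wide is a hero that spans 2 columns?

291 px

Subtract both margins: 508.5 − 2·36 = 436.5 px.
3c = 436.5 → c = 145.5 px.
With no column gaps, 2 columns span 2·145.5 = 291 px.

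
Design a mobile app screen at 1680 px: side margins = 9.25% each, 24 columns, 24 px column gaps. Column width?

1680 × (1 − 2·9.25%) = 1680 × 81.5% = 1369.2 px for the columns.
1369.2 − 23·24 = 817.2; ÷24 gives c = 34.05 px.

34.05 px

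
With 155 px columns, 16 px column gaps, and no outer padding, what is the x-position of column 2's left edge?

Before column 2: 1 column + 1 column gap.
Offset = 1·(155 + 16) = 1·171 = 171 px.

171 px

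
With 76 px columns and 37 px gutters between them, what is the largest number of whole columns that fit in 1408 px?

12 columns

k columns need k·76 + (k−1)·37 = k·113 − 37.
k·113 − 37 ≤ 1408 → k ≤ 1445 / 113 ≈ 12.79, so k = 12.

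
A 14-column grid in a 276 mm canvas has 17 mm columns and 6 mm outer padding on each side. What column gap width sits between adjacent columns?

Subtract both margins: 276 − 2·6 = 264 mm.
14·17 + 13g = 264 → 13g = 26 → g = 2 mm.

2 mm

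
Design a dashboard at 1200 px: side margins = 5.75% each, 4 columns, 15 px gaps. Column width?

1200 × (1 − 2·5.75%) = 1200 × 88.5% = 1062 px for the columns.
4c + 3·15 = 1062 → 4c = 1017 → c = 254.25 px.

254.25 px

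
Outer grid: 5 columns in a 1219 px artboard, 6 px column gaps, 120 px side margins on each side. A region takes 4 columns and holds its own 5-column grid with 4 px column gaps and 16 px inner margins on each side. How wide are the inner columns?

146.8 px

Inside the margins: 1219 − 240 = 979 px.
Subtracting 4 column gaps of 6 leaves 955 for 5 columns, so c = 191 px.
4 columns plus 3 column gaps: 764 + 18 = 782 px.
Inner content = 782 − 2·16 = 750 px.
Subtracting 4 column gaps of 4 leaves 734 for 5 columns, so d = 146.8 px.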